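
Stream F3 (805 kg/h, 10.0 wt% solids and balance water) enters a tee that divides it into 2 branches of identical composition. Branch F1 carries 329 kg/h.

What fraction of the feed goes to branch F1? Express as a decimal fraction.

0.409

Fraction to F1 = 329/805 = 0.4087.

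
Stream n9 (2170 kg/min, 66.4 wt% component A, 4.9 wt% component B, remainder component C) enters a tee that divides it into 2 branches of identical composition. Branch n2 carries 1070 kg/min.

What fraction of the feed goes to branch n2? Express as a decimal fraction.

0.493

Fraction to n2 = 1070/2170 = 0.4931.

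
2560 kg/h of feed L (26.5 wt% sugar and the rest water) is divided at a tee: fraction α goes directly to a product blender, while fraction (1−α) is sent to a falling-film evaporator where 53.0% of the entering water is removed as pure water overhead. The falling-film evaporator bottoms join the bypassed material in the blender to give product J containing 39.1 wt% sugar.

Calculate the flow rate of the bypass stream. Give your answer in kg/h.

442.3 kg/h

All 2560×0.265 = 678.4 kg/h of sugar reaches J, so J = 678.4/0.391 = 1735 kg/h and vapour = 824.96 kg/h.
The evaporator receives (1−α)·2560 of feed at 0.735 water and removes 0.530 of that water:
0.530×0.735×(1−α)×2560 = 824.96
(1−α) = 824.96/997.25 = 0.8272;  α = 0.1728.
Bypass flow = 0.1728×2560 = 442.27 kg/h.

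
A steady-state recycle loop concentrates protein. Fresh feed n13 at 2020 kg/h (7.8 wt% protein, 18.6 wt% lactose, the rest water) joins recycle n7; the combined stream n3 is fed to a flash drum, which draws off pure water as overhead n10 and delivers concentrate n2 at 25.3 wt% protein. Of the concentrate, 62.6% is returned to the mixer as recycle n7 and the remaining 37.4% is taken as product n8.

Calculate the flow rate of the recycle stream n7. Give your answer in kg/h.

1042 kg/h

Overall protein balance (none leaves overhead): protein in fresh feed = protein in product, i.e. 2020×0.078 = (1−0.626)·n2·0.253.
n2 = 157.56/(0.253×0.374) = 1665.2 kg/h.
Recycle n7 = 0.626×1665.2 = 1042.4 kg/h.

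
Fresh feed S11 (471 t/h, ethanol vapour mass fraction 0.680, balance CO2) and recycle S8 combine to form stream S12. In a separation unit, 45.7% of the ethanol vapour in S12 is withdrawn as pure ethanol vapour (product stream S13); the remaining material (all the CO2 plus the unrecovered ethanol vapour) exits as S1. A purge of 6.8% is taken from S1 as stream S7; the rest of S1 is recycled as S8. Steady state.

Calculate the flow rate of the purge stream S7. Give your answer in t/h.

174.7 t/h

CO2 enters only via S11 and leaves only via the purge: 471×0.320 = 0.068×(CO2 in S1), and the separation unit passes all CO2, so CO2 in S12 = CO2 in S1 = 2216.5 t/h.
ethanol vapour in S12: m_A = 471×0.680 + (1−0.068)·(1−0.457)·m_A, so m_A = 320.28/0.4939 = 648.44 t/h.
S1 = (1−0.457)×648.44 + 2216.5 = 2568.6 t/h.
Purge S7 = 0.068×2568.6 = 174.66 t/h.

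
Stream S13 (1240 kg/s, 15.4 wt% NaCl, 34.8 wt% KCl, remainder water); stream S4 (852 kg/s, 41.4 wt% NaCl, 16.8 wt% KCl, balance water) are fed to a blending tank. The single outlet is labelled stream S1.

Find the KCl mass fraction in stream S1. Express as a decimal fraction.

0.2747

Total flow out = 1240 + 852 = 2092 kg/s.
KCl in = 1240×0.348 + 852×0.168 = 574.66 kg/s.
KCl mass fraction in S1 = 574.66/2092 = 0.2747.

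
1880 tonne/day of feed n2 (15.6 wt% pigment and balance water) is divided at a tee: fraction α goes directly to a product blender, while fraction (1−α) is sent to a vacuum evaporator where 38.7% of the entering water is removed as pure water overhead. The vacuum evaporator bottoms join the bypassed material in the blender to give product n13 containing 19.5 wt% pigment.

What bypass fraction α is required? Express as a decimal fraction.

0.388

All 1880×0.156 = 293.28 tonne/day of pigment reaches n13, so n13 = 293.28/0.195 = 1504 tonne/day and vapour = 376 tonne/day.
The evaporator receives (1−α)·1880 of feed at 0.844 water and removes 0.387 of that water:
0.387×0.844×(1−α)×1880 = 376
(1−α) = 376/614.06 = 0.6123;  α = 0.3877.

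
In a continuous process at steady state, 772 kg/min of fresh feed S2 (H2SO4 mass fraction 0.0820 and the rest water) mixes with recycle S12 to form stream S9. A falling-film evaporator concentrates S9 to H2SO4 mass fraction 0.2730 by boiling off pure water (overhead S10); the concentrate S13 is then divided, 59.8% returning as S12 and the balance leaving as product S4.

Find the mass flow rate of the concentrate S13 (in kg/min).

Overall H2SO4 balance (none leaves overhead): H2SO4 in fresh feed = H2SO4 in product, i.e. 772×0.082 = (1−0.598)·S13·0.273.
S13 = 63.304/(0.273×0.402) = 576.82 kg/min.

576.8 kg/min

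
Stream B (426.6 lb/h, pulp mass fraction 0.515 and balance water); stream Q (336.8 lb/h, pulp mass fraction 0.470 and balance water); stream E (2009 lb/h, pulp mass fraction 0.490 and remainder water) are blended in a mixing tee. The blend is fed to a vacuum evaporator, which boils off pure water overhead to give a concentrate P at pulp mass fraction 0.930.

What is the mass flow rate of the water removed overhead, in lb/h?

1307 lb/h

pulp entering = 426.6×0.515 + 336.8×0.470 + 2009×0.490 = 1362.4 lb/h.
All pulp reports to P, so P = 1362.4/0.930 = 1465 lb/h.
Total feed = 2772.4 lb/h; overhead = 2772.4 − 1465 = 1307.4 lb/h.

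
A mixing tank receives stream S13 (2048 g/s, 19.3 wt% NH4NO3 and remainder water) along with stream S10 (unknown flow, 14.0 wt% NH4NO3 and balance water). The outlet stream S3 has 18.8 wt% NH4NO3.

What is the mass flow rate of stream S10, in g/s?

213.3 g/s

Let S10 be the unknown flow. Total out = 2048 + S10.
NH4NO3 balance: 395.26 + 0.140·S10 = 0.188·(2048 + S10)
(0.140 − 0.188)·S10 = 0.188×2048 − 395.26 = -10.24
S10 = -10.24 / -0.048 = 213.33 g/s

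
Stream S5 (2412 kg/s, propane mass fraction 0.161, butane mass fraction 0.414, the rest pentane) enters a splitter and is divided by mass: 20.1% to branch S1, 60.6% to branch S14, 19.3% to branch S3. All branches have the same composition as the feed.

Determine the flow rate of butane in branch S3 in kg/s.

Branch S3 total = 0.193×2412 = 465.52 kg/s.
butane in S3 = 0.414×465.52 = 192.72 kg/s.

192.7 kg/s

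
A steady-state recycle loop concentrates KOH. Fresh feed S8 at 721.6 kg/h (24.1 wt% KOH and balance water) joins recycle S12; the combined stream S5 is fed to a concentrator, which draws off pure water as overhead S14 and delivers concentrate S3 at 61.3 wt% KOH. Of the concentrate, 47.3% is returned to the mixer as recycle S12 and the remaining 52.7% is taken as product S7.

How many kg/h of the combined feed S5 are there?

976.2 kg/h

Overall KOH balance (none leaves overhead): KOH in fresh feed = KOH in product, i.e. 721.6×0.241 = (1−0.473)·S3·0.613.
S3 = 173.91/(0.613×0.527) = 538.32 kg/h.
Recycle S12 = 0.473×538.32 = 254.63 kg/h.
Combined feed S5 = 721.6 + 254.63 = 976.23 kg/h.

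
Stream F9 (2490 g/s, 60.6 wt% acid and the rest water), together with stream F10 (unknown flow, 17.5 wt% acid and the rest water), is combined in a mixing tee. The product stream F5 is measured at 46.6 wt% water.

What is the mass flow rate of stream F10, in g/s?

Let F10 be the unknown flow. Total out = 2490 + F10.
water balance: 981.06 + 0.825·F10 = 0.466·(2490 + F10)
(0.825 − 0.466)·F10 = 0.466×2490 − 981.06 = 179.28
F10 = 179.28 / 0.359 = 499.39 g/s

499.4 g/s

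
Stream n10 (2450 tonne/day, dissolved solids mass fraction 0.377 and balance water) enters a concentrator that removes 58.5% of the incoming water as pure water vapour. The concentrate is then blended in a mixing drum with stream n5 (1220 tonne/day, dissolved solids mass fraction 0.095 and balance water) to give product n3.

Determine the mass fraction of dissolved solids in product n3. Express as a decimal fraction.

0.374

Vapour removed = 0.585×0.623×2450 = 892.91 tonne/day; concentrate = 1557.1 tonne/day.
dissolved solids reaching the mixer = 923.65 (from concentrate) + 1220×0.095 = 1039.5 tonne/day.
Product flow = 1557.1 + 1220 = 2777.1 tonne/day; dissolved solids fraction = 0.374.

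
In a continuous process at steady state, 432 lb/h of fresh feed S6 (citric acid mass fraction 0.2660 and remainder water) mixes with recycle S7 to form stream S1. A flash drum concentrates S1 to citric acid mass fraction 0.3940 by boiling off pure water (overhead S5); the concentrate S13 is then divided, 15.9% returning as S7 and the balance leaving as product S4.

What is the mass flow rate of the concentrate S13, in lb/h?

346.8 lb/h

Overall citric acid balance (none leaves overhead): citric acid in fresh feed = citric acid in product, i.e. 432×0.266 = (1−0.159)·S13·0.394.
S13 = 114.91/(0.394×0.841) = 346.8 lb/h.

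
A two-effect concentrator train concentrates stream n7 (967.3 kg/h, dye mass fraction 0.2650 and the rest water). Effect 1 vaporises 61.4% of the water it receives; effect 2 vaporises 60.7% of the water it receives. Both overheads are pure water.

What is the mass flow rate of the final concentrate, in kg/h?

water in feed = 967.3×0.735 = 710.97 kg/h.
After stage 1: water left = (1−0.614)×710.97 = 274.43; stream total = 530.77 kg/h.
After stage 2: water left = (1−0.607)×274.43 = 107.85; final concentrate = 364.19 kg/h.

364.2 kg/h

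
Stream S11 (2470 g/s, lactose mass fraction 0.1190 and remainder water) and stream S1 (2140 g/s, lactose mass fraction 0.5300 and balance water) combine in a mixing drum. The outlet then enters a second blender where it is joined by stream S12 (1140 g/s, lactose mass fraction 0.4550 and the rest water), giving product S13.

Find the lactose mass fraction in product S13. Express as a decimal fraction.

Overall, product flow = 5750 g/s.
lactose in = 2470×0.119 + 2140×0.530 + 1140×0.455 = 1946.8 g/s.
lactose fraction in S13 = 0.3386.

0.3386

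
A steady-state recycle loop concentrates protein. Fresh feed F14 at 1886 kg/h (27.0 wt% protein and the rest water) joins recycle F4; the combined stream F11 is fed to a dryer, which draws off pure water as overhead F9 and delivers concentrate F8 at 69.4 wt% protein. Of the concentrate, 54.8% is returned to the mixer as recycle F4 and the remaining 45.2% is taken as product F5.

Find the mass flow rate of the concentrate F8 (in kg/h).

Overall protein balance (none leaves overhead): protein in fresh feed = protein in product, i.e. 1886×0.270 = (1−0.548)·F8·0.694.
F8 = 509.22/(0.694×0.452) = 1623.3 kg/h.

1623 kg/h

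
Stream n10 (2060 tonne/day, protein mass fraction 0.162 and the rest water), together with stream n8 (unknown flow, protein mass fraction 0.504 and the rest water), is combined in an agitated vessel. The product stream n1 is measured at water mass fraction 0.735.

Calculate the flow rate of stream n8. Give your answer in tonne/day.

Let n8 be the unknown flow. Total out = 2060 + n8.
water balance: 1726.3 + 0.496·n8 = 0.735·(2060 + n8)
(0.496 − 0.735)·n8 = 0.735×2060 − 1726.3 = -212.18
n8 = -212.18 / -0.239 = 887.78 tonne/day

887.8 tonne/day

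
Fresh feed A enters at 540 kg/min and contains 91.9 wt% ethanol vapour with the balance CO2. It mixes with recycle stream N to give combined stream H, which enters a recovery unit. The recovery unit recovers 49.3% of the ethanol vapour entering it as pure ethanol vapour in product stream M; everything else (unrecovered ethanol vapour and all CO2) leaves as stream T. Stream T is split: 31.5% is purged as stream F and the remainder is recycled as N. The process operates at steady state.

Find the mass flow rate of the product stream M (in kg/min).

ethanol vapour in H: m_A = 540×0.919 + (1−0.315)·(1−0.493)·m_A, so m_A = 496.26/0.6527 = 760.31 kg/min.
Product M = 0.493×760.31 = 374.83 kg/min.

374.8 kg/min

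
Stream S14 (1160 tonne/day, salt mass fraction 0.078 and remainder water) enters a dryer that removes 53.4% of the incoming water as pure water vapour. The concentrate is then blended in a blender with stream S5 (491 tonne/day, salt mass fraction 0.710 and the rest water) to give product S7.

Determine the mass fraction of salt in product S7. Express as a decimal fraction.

0.407

Vapour removed = 0.534×0.922×1160 = 571.12 tonne/day; concentrate = 588.88 tonne/day.
salt reaching the mixer = 90.48 (from concentrate) + 491×0.710 = 439.09 tonne/day.
Product flow = 588.88 + 491 = 1079.9 tonne/day; salt fraction = 0.407.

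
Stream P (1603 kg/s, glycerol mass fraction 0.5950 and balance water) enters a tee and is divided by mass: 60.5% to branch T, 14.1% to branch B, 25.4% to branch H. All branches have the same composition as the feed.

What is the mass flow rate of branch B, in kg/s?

226 kg/s

Branch B flow = 0.141×1603 = 226.02 kg/s.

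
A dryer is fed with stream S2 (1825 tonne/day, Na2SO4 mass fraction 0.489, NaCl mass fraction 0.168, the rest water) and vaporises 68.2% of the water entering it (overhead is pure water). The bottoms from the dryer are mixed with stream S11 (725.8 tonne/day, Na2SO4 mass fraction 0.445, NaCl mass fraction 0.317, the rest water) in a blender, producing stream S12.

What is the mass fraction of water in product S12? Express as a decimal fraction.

Vapour removed = 0.682×0.343×1825 = 426.91 tonne/day; concentrate = 1398.1 tonne/day.
water reaching the mixer = 199.06 (from concentrate) + 725.8×0.238 = 371.8 tonne/day.
Product flow = 1398.1 + 725.8 = 2123.9 tonne/day; water fraction = 0.175.

0.175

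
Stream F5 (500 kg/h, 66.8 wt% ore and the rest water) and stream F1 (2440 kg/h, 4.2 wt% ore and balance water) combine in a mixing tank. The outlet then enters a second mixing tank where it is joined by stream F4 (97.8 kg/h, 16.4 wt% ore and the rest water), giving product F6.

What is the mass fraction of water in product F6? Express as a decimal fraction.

0.851

Overall, product flow = 3037.8 kg/h.
water in = 500×0.332 + 2440×0.958 + 97.8×0.836 = 2585.3 kg/h.
water fraction in F6 = 0.851.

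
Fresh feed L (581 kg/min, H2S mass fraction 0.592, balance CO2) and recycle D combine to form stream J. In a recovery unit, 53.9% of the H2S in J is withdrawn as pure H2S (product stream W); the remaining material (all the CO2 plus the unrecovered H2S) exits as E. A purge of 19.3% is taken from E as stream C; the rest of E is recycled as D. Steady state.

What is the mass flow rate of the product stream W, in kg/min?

H2S in J: m_A = 581×0.592 + (1−0.193)·(1−0.539)·m_A, so m_A = 343.95/0.6280 = 547.72 kg/min.
Product W = 0.539×547.72 = 295.22 kg/min.

295.2 kg/min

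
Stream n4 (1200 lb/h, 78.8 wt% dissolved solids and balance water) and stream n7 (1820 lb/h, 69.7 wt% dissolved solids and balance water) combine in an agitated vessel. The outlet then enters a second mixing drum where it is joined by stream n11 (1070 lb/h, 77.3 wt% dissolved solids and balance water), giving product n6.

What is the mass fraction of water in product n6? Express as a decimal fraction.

0.256

Overall, product flow = 4090 lb/h.
water in = 1200×0.212 + 1820×0.303 + 1070×0.227 = 1048.8 lb/h.
water fraction in n6 = 0.256.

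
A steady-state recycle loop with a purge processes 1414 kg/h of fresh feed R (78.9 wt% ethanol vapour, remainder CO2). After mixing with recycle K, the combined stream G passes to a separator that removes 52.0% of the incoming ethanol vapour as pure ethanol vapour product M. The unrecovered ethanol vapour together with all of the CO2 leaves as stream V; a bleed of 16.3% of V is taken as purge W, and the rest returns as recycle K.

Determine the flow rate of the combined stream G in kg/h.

CO2 enters only via R and leaves only via the purge: 1414×0.211 = 0.163×(CO2 in V), and the separator passes all CO2, so CO2 in G = CO2 in V = 1830.4 kg/h.
ethanol vapour in G: m_A = 1414×0.789 + (1−0.163)·(1−0.520)·m_A, so m_A = 1115.6/0.5982 = 1864.9 kg/h.
G = 1864.9 + 1830.4 = 3695.3 kg/h.

3695 kg/h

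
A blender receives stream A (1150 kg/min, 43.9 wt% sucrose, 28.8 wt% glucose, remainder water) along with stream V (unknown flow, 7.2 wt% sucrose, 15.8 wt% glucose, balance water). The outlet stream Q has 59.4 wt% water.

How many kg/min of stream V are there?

Let V be the unknown flow. Total out = 1150 + V.
water balance: 313.95 + 0.770·V = 0.594·(1150 + V)
(0.770 − 0.594)·V = 0.594×1150 − 313.95 = 369.15
V = 369.15 / 0.176 = 2097.4 kg/min

2097 kg/min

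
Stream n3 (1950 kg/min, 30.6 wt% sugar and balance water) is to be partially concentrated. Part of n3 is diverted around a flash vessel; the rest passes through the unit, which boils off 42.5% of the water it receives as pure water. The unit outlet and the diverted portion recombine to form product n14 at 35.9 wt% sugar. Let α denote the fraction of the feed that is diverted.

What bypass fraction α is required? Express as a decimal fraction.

0.499

All 1950×0.306 = 596.7 kg/min of sugar reaches n14, so n14 = 596.7/0.359 = 1662.1 kg/min and vapour = 287.88 kg/min.
The evaporator receives (1−α)·1950 of feed at 0.694 water and removes 0.425 of that water:
0.425×0.694×(1−α)×1950 = 287.88
(1−α) = 287.88/575.15 = 0.5005;  α = 0.4995.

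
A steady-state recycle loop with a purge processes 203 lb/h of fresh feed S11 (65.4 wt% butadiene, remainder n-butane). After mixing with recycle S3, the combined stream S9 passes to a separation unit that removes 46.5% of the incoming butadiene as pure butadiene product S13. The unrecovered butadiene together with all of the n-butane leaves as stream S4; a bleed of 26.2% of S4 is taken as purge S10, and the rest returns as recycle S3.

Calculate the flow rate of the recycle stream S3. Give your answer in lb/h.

284.5 lb/h

n-butane enters only via S11 and leaves only via the purge: 203×0.346 = 0.262×(n-butane in S4), and the separation unit passes all n-butane, so n-butane in S9 = n-butane in S4 = 268.08 lb/h.
butadiene in S9: m_A = 203×0.654 + (1−0.262)·(1−0.465)·m_A, so m_A = 132.76/0.6052 = 219.38 lb/h.
S4 = (1−0.465)×219.38 + 268.08 = 385.45 lb/h.
Recycle S3 = (1−0.262)×385.45 = 284.46 lb/h.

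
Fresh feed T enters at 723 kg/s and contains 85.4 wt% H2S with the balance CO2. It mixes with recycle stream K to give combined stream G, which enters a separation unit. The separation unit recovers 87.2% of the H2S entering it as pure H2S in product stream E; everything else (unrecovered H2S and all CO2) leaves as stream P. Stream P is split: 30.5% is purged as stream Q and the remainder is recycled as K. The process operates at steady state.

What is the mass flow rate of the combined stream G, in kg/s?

1024 kg/s

CO2 enters only via T and leaves only via the purge: 723×0.146 = 0.305×(CO2 in P), and the separation unit passes all CO2, so CO2 in G = CO2 in P = 346.09 kg/s.
H2S in G: m_A = 723×0.854 + (1−0.305)·(1−0.872)·m_A, so m_A = 617.44/0.9110 = 677.73 kg/s.
G = 677.73 + 346.09 = 1023.8 kg/s.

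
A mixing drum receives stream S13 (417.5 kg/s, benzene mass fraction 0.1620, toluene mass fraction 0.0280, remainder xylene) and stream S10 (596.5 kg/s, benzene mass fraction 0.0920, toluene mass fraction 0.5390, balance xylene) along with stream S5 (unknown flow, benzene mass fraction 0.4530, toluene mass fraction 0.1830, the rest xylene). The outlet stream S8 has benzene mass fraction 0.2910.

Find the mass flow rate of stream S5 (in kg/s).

1065 kg/s

Let S5 be the unknown flow. Total out = 1014 + S5.
benzene balance: 122.51 + 0.453·S5 = 0.291·(1014 + S5)
(0.453 − 0.291)·S5 = 0.291×1014 − 122.51 = 172.56
S5 = 172.56 / 0.162 = 1065.2 kg/s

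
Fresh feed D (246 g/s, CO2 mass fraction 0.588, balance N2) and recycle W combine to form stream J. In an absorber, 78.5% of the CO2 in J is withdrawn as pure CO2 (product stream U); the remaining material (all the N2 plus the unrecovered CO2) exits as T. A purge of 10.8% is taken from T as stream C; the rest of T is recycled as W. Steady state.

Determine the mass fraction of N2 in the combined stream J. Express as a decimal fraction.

N2 enters only via D and leaves only via the purge: 246×0.412 = 0.108×(N2 in T), and the absorber passes all N2, so N2 in J = N2 in T = 938.44 g/s.
CO2 in J: m_A = 246×0.588 + (1−0.108)·(1−0.785)·m_A, so m_A = 144.65/0.8082 = 178.97 g/s.
J = 178.97 + 938.44 = 1117.4 g/s.
N2 fraction in J = 938.44/1117.4 = 0.840.

0.840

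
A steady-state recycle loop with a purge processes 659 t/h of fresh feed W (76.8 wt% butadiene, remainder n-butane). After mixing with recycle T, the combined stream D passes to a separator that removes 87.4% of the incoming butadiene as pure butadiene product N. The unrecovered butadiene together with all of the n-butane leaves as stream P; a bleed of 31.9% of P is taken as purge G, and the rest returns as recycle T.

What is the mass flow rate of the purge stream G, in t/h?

175.1 t/h

n-butane enters only via W and leaves only via the purge: 659×0.232 = 0.319×(n-butane in P), and the separator passes all n-butane, so n-butane in D = n-butane in P = 479.27 t/h.
butadiene in D: m_A = 659×0.768 + (1−0.319)·(1−0.874)·m_A, so m_A = 506.11/0.9142 = 553.62 t/h.
P = (1−0.874)×553.62 + 479.27 = 549.03 t/h.
Purge G = 0.319×549.03 = 175.14 t/h.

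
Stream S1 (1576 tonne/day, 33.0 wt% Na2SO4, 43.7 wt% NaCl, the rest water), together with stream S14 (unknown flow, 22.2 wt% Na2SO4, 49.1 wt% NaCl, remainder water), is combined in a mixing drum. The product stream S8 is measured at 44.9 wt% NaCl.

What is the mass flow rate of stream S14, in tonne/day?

450.3 tonne/day

Let S14 be the unknown flow. Total out = 1576 + S14.
NaCl balance: 688.71 + 0.491·S14 = 0.449·(1576 + S14)
(0.491 − 0.449)·S14 = 0.449×1576 − 688.71 = 18.912
S14 = 18.912 / 0.042 = 450.29 tonne/day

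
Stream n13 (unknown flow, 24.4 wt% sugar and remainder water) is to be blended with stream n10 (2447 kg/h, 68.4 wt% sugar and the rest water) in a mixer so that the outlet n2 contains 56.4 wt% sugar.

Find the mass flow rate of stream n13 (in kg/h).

917.6 kg/h

Let n13 be the unknown flow. Total out = 2447 + n13.
sugar balance: 1673.7 + 0.244·n13 = 0.564·(2447 + n13)
(0.244 − 0.564)·n13 = 0.564×2447 − 1673.7 = -293.64
n13 = -293.64 / -0.320 = 917.63 kg/h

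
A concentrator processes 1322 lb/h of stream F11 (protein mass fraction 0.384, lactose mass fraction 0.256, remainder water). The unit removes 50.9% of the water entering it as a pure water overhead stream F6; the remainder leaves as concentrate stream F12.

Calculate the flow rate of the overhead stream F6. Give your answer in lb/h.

water entering = 1322×0.360 = 475.92 lb/h; overhead removed = 0.509×475.92 = 242.24 lb/h.

242.2 lb/h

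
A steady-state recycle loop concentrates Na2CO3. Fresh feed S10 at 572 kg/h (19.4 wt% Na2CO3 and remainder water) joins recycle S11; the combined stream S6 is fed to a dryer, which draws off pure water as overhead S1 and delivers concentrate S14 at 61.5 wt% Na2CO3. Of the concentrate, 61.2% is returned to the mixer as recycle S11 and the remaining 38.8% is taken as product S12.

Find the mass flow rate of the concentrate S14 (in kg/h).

465 kg/h

Overall Na2CO3 balance (none leaves overhead): Na2CO3 in fresh feed = Na2CO3 in product, i.e. 572×0.194 = (1−0.612)·S14·0.615.
S14 = 110.97/(0.615×0.388) = 465.04 kg/h.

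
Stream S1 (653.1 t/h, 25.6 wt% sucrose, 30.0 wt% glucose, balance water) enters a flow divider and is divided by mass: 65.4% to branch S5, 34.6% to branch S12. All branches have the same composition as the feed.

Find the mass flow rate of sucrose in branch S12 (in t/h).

Branch S12 total = 0.346×653.1 = 225.97 t/h.
sucrose in S12 = 0.256×225.97 = 57.849 t/h.

57.85 t/h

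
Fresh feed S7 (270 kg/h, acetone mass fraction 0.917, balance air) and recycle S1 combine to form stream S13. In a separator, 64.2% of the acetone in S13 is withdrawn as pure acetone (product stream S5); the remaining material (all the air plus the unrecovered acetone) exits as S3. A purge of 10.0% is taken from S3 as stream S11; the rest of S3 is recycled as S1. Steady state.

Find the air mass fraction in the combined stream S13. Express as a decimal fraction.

air enters only via S7 and leaves only via the purge: 270×0.083 = 0.100×(air in S3), and the separator passes all air, so air in S13 = air in S3 = 224.1 kg/h.
acetone in S13: m_A = 270×0.917 + (1−0.100)·(1−0.642)·m_A, so m_A = 247.59/0.6778 = 365.28 kg/h.
S13 = 365.28 + 224.1 = 589.38 kg/h.
air fraction in S13 = 224.1/589.38 = 0.380.

0.380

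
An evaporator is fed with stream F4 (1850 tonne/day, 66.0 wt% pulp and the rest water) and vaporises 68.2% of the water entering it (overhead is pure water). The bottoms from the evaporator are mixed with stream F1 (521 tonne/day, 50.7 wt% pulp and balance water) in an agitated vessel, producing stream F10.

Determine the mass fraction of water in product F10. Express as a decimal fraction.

0.235

Vapour removed = 0.682×0.340×1850 = 428.98 tonne/day; concentrate = 1421 tonne/day.
water reaching the mixer = 200.02 (from concentrate) + 521×0.493 = 456.87 tonne/day.
Product flow = 1421 + 521 = 1942 tonne/day; water fraction = 0.235.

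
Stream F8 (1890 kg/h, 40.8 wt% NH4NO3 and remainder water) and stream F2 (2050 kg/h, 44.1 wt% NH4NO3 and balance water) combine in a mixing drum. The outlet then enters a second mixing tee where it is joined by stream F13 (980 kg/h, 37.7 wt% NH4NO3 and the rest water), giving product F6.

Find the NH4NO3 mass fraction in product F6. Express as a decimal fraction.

Overall, product flow = 4920 kg/h.
NH4NO3 in = 1890×0.408 + 2050×0.441 + 980×0.377 = 2044.6 kg/h.
NH4NO3 fraction in F6 = 0.416.

0.416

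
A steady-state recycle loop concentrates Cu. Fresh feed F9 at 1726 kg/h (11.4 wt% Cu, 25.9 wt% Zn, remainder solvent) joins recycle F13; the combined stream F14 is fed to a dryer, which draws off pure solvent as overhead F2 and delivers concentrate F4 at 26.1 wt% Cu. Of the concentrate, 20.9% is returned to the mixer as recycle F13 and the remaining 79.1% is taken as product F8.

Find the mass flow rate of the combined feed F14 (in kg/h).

Overall Cu balance (none leaves overhead): Cu in fresh feed = Cu in product, i.e. 1726×0.114 = (1−0.209)·F4·0.261.
F4 = 196.76/(0.261×0.791) = 953.08 kg/h.
Recycle F13 = 0.209×953.08 = 199.19 kg/h.
Combined feed F14 = 1726 + 199.19 = 1925.2 kg/h.

1925 kg/h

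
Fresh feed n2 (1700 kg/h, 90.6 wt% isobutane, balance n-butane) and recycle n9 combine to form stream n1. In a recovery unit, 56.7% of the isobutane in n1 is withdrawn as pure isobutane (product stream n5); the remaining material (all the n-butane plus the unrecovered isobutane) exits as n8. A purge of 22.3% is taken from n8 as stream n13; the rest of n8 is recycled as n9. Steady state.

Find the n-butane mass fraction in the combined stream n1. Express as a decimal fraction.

n-butane enters only via n2 and leaves only via the purge: 1700×0.094 = 0.223×(n-butane in n8), and the recovery unit passes all n-butane, so n-butane in n1 = n-butane in n8 = 716.59 kg/h.
isobutane in n1: m_A = 1700×0.906 + (1−0.223)·(1−0.567)·m_A, so m_A = 1540.2/0.6636 = 2321.1 kg/h.
n1 = 2321.1 + 716.59 = 3037.7 kg/h.
n-butane fraction in n1 = 716.59/3037.7 = 0.2359.

0.2359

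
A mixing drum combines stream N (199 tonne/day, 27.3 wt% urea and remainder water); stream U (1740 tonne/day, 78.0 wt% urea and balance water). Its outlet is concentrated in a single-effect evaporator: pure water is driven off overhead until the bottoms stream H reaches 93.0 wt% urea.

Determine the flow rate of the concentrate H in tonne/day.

1518 tonne/day

urea entering = 199×0.273 + 1740×0.780 = 1411.5 tonne/day.
All urea reports to H, so H = 1411.5/0.930 = 1517.8 tonne/day.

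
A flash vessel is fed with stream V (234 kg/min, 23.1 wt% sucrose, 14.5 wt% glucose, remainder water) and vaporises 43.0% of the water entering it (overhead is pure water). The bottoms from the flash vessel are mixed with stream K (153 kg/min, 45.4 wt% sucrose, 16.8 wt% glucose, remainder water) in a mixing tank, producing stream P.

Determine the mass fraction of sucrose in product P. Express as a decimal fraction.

Vapour removed = 0.430×0.624×234 = 62.787 kg/min; concentrate = 171.21 kg/min.
sucrose reaching the mixer = 54.054 (from concentrate) + 153×0.454 = 123.52 kg/min.
Product flow = 171.21 + 153 = 324.21 kg/min; sucrose fraction = 0.3810.

0.3810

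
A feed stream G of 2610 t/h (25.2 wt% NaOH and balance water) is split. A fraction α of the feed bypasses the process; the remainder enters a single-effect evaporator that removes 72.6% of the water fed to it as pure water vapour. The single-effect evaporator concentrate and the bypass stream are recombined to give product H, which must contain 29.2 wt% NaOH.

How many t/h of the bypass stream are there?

1952 t/h

All 2610×0.252 = 657.72 t/h of NaOH reaches H, so H = 657.72/0.292 = 2252.5 t/h and vapour = 357.53 t/h.
The evaporator receives (1−α)·2610 of feed at 0.748 water and removes 0.726 of that water:
0.726×0.748×(1−α)×2610 = 357.53
(1−α) = 357.53/1417.4 = 0.2523;  α = 0.7477.
Bypass flow = 0.7477×2610 = 1951.6 t/h.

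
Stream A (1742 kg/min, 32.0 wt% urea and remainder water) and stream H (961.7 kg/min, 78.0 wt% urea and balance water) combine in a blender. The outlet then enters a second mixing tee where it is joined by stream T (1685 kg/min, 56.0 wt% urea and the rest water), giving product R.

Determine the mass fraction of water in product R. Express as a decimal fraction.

Overall, product flow = 4388.7 kg/min.
water in = 1742×0.680 + 961.7×0.220 + 1685×0.440 = 2137.5 kg/min.
water fraction in R = 0.4871.

0.4871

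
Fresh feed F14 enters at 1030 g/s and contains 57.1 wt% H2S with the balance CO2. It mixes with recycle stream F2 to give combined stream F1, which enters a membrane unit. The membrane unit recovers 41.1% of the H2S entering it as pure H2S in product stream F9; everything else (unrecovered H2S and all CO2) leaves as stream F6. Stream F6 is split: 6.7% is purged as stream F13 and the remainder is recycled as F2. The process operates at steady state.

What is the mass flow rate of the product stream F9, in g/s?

536.6 g/s

H2S in F1: m_A = 1030×0.571 + (1−0.067)·(1−0.411)·m_A, so m_A = 588.13/0.4505 = 1305.6 g/s.
Product F9 = 0.411×1305.6 = 536.61 g/s.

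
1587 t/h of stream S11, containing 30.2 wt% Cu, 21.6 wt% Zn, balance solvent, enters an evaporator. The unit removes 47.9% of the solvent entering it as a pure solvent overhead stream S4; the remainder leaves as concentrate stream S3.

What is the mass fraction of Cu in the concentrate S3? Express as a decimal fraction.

Cu is not removed: 1587×0.302 = 479.27 t/h of Cu enters S3.
solvent entering = 1587×0.482 = 764.93 t/h; overhead removed = 0.479×764.93 = 366.4 t/h.
Concentrate = 1587 − 366.4 = 1220.6 t/h.
Mass fraction = 479.27/1220.6 = 0.3927.

0.3927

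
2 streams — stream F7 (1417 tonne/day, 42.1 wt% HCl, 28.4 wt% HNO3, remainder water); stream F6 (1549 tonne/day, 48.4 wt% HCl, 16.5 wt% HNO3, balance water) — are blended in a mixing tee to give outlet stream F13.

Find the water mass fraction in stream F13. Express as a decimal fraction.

0.324

Total flow out = 1417 + 1549 = 2966 tonne/day.
water in = 1417×0.295 + 1549×0.351 = 961.71 tonne/day.
water mass fraction in F13 = 961.71/2966 = 0.324.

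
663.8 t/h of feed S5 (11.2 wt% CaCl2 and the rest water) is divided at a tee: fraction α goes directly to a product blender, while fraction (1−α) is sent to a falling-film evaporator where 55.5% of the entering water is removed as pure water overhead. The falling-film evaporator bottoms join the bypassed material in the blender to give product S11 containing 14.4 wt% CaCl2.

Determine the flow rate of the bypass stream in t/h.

364.5 t/h

All 663.8×0.112 = 74.346 t/h of CaCl2 reaches S11, so S11 = 74.346/0.144 = 516.29 t/h and vapour = 147.51 t/h.
The evaporator receives (1−α)·663.8 of feed at 0.888 water and removes 0.555 of that water:
0.555×0.888×(1−α)×663.8 = 147.51
(1−α) = 147.51/327.15 = 0.4509;  α = 0.5491.
Bypass flow = 0.5491×663.8 = 364.49 t/h.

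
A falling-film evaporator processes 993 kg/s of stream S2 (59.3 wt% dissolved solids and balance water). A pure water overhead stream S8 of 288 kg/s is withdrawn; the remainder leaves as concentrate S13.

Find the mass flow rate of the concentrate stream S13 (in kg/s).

Concentrate = 993 − 288 = 705 kg/s.

705 kg/s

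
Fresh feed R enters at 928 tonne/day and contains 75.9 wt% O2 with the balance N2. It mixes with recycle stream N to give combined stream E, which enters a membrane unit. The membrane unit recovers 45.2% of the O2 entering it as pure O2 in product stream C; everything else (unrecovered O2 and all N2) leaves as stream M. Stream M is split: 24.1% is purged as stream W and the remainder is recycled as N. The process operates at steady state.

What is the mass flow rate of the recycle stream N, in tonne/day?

N2 enters only via R and leaves only via the purge: 928×0.241 = 0.241×(N2 in M), and the membrane unit passes all N2, so N2 in E = N2 in M = 928 tonne/day.
O2 in E: m_A = 928×0.759 + (1−0.241)·(1−0.452)·m_A, so m_A = 704.35/0.5841 = 1205.9 tonne/day.
M = (1−0.452)×1205.9 + 928 = 1588.9 tonne/day.
Recycle N = (1−0.241)×1588.9 = 1205.9 tonne/day.

1206 tonne/day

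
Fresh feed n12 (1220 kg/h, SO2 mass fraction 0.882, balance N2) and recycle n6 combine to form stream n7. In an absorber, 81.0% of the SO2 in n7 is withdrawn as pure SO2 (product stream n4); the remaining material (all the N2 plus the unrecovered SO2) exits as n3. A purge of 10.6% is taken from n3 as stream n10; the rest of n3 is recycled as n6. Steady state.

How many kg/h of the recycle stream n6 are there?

N2 enters only via n12 and leaves only via the purge: 1220×0.118 = 0.106×(N2 in n3), and the absorber passes all N2, so N2 in n7 = N2 in n3 = 1358.1 kg/h.
SO2 in n7: m_A = 1220×0.882 + (1−0.106)·(1−0.810)·m_A, so m_A = 1076/0.8301 = 1296.2 kg/h.
n3 = (1−0.810)×1296.2 + 1358.1 = 1604.4 kg/h.
Recycle n6 = (1−0.106)×1604.4 = 1434.3 kg/h.

1434 kg/h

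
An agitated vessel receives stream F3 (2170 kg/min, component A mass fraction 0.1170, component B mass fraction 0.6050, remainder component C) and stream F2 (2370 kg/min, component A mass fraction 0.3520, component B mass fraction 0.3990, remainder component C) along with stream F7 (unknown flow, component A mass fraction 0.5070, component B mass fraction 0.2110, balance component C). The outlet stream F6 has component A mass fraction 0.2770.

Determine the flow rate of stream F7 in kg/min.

Let F7 be the unknown flow. Total out = 4540 + F7.
component A balance: 1088.1 + 0.507·F7 = 0.277·(4540 + F7)
(0.507 − 0.277)·F7 = 0.277×4540 − 1088.1 = 169.45
F7 = 169.45 / 0.230 = 736.74 kg/min

736.7 kg/min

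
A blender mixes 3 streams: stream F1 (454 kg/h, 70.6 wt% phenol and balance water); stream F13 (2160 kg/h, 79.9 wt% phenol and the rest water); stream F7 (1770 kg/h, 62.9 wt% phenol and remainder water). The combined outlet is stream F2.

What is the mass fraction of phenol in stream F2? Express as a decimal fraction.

Total flow out = 454 + 2160 + 1770 = 4384 kg/h.
phenol in = 454×0.706 + 2160×0.799 + 1770×0.629 = 3159.7 kg/h.
phenol mass fraction in F2 = 3159.7/4384 = 0.721.

0.721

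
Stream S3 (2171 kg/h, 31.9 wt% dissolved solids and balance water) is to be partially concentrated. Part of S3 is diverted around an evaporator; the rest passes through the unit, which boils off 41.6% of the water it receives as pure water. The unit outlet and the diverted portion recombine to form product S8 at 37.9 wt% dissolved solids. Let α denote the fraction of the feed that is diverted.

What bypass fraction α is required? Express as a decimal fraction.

0.441

All 2171×0.319 = 692.55 kg/h of dissolved solids reaches S8, so S8 = 692.55/0.379 = 1827.3 kg/h and vapour = 343.69 kg/h.
The evaporator receives (1−α)·2171 of feed at 0.681 water and removes 0.416 of that water:
0.416×0.681×(1−α)×2171 = 343.69
(1−α) = 343.69/615.04 = 0.5588;  α = 0.4412.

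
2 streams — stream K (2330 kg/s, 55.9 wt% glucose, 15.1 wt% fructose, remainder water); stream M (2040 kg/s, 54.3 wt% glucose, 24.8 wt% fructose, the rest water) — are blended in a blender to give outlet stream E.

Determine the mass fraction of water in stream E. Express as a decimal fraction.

Total flow out = 2330 + 2040 = 4370 kg/s.
water in = 2330×0.290 + 2040×0.209 = 1102.1 kg/s.
water mass fraction in E = 1102.1/4370 = 0.252.

0.252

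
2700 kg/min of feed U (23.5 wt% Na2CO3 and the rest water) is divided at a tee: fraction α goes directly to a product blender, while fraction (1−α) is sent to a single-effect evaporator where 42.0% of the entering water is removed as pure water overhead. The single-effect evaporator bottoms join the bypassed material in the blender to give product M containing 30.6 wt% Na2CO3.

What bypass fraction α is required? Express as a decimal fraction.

All 2700×0.235 = 634.5 kg/min of Na2CO3 reaches M, so M = 634.5/0.306 = 2073.5 kg/min and vapour = 626.47 kg/min.
The evaporator receives (1−α)·2700 of feed at 0.765 water and removes 0.420 of that water:
0.420×0.765×(1−α)×2700 = 626.47
(1−α) = 626.47/867.51 = 0.7221;  α = 0.2779.

0.278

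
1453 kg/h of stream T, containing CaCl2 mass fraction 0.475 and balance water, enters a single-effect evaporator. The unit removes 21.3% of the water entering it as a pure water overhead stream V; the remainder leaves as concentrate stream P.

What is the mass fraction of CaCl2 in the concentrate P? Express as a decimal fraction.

0.535

CaCl2 is not removed: 1453×0.475 = 690.17 kg/h of CaCl2 enters P.
water entering = 1453×0.525 = 762.83 kg/h; overhead removed = 0.213×762.83 = 162.48 kg/h.
Concentrate = 1453 − 162.48 = 1290.5 kg/h.
Mass fraction = 690.17/1290.5 = 0.535.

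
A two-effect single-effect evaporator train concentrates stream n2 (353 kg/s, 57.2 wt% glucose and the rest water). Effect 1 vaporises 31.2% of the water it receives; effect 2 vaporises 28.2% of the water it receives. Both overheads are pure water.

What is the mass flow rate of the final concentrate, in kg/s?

water in feed = 353×0.428 = 151.08 kg/s.
After stage 1: water left = (1−0.312)×151.08 = 103.95; stream total = 305.86 kg/s.
After stage 2: water left = (1−0.282)×103.95 = 74.633; final concentrate = 276.55 kg/s.

276.5 kg/s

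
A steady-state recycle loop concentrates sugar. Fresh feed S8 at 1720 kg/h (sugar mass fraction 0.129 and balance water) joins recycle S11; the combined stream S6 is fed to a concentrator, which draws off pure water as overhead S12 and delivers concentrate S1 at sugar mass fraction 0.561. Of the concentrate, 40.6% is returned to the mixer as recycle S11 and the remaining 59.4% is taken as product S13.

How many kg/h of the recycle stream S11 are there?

270.3 kg/h

Overall sugar balance (none leaves overhead): sugar in fresh feed = sugar in product, i.e. 1720×0.129 = (1−0.406)·S1·0.561.
S1 = 221.88/(0.561×0.594) = 665.84 kg/h.
Recycle S11 = 0.406×665.84 = 270.33 kg/h.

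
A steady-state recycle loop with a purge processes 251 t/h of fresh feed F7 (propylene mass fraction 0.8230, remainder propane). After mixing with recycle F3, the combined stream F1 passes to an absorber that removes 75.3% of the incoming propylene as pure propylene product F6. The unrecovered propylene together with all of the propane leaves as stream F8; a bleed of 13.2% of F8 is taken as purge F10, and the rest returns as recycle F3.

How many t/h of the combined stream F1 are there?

propane enters only via F7 and leaves only via the purge: 251×0.177 = 0.132×(propane in F8), and the absorber passes all propane, so propane in F1 = propane in F8 = 336.57 t/h.
propylene in F1: m_A = 251×0.823 + (1−0.132)·(1−0.753)·m_A, so m_A = 206.57/0.7856 = 262.95 t/h.
F1 = 262.95 + 336.57 = 599.52 t/h.

599.5 t/h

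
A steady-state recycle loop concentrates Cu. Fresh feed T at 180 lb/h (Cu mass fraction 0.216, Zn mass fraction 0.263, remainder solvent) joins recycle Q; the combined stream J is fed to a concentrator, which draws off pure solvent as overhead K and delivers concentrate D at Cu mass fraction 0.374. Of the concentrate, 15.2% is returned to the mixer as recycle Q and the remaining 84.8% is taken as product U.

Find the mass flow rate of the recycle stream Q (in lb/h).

Overall Cu balance (none leaves overhead): Cu in fresh feed = Cu in product, i.e. 180×0.216 = (1−0.152)·D·0.374.
D = 38.88/(0.374×0.848) = 122.59 lb/h.
Recycle Q = 0.152×122.59 = 18.634 lb/h.

18.63 lb/h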